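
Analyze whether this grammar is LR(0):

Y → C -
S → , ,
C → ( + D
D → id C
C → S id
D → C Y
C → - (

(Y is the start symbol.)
Augment with Y' → Y and build the canonical LR(0) collection (I0 = CLOSURE({[Y' → . Y]}), then GOTO on every symbol after a dot until no new states appear). It has 17 states:
  I0: { [C → . ( + D], [C → . - (], [C → . S id], [S → . , ,], [Y → . C -], [Y' → . Y] }  — shift
  I1: { [C → ( . + D] }  — shift
  I2: { [S → , . ,] }  — shift
  I3: { [C → - . (] }  — shift
  I4: { [Y → C . -] }  — shift
  I5: { [C → S . id] }  — shift
  I6: { [Y' → Y .] }  — accept
  I7: { [C → S id .] }  — reduce
  I8: { [Y → C - .] }  — reduce
  I9: { [C → - ( .] }  — reduce
  I10: { [S → , , .] }  — reduce
  I11: { [C → ( + . D], [C → . ( + D], [C → . - (], [C → . S id], [D → . C Y], [D → . id C], [S → . , ,] }  — shift
  I12: { [C → . ( + D], [C → . - (], [C → . S id], [D → C . Y], [S → . , ,], [Y → . C -] }  — shift
  I13: { [C → ( + D .] }  — reduce
  I14: { [C → . ( + D], [C → . - (], [C → . S id], [D → id . C], [S → . , ,] }  — shift
  I15: { [D → id C .] }  — reduce
  I16: { [D → C Y .] }  — reduce

Every state is either a pure shift/goto state or contains exactly one complete item and nothing to shift — no conflicts. The grammar is LR(0).

Answer: Yes, the grammar is LR(0)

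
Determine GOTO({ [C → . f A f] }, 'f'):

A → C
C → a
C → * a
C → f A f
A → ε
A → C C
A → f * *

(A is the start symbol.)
GOTO(I, 'f') = CLOSURE({ [A → αX.β] : [A → α.Xβ] ∈ I, X = 'f' })

Items with dot before 'f', with the dot advanced:
  [C → . f A f] → [C → f . A f]
Closure of the advanced items:
  [C → f . A f] has the dot before A: add [A → . C], [A → .], [A → . C C], [A → . f * *]
  [A → . C] has the dot before C: add [C → . a], [C → . * a], [C → . f A f]

GOTO = { [A → . C C], [A → . C], [A → . f * *], [A → .], [C → . * a], [C → . a], [C → . f A f], [C → f . A f] }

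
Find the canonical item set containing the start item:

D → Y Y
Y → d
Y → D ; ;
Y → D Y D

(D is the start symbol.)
First, augment the grammar with D' → D
I₀ = CLOSURE({ [D' → . D] }):
  [D' → . D] has the dot before D: add [D → . Y Y]
  [D → . Y Y] has the dot before Y: add [Y → . d], [Y → . D ; ;], [Y → . D Y D]
No further items can be added.

I₀ = { [D → . Y Y], [D' → . D], [Y → . D ; ;], [Y → . D Y D], [Y → . d] }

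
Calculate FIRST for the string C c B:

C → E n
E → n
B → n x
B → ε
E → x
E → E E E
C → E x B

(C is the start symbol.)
FIRST sets of the non-terminals involved (from the grammar, by fixed-point iteration):
  FIRST(C) = { 'n', 'x' }

To compute FIRST(C c B), process the symbols left to right:
Symbol C is a non-terminal. Add FIRST(C) \ {ε} = { 'n', 'x' }
C is not nullable (ε ∉ FIRST(C)), so stop here.
FIRST(C c B) = { 'n', 'x' }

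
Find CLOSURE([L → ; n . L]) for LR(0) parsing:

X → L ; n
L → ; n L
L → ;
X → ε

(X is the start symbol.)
To compute CLOSURE, for each item [A → α.Bβ] where B is a non-terminal, add [B → .γ] for all productions B → γ; repeat for the newly added items until nothing changes.

Start with: [L → ; n . L]
  [L → ; n . L] has the dot before L: add [L → . ; n L], [L → . ;]
No further items can be added.

CLOSURE = { [L → . ; n L], [L → . ;], [L → ; n . L] }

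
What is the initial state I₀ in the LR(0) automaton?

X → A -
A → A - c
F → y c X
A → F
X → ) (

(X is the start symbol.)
First, augment the grammar with X' → X
I₀ = CLOSURE({ [X' → . X] }):
  [X' → . X] has the dot before X: add [X → . A -], [X → . ) (]
  [X → . A -] has the dot before A: add [A → . A - c], [A → . F]
  [A → . F] has the dot before F: add [F → . y c X]
No further items can be added.

I₀ = { [A → . A - c], [A → . F], [F → . y c X], [X → . ) (], [X → . A -], [X' → . X] }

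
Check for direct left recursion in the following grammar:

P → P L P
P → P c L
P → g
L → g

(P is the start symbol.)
Direct left recursion occurs when N → N α for some non-terminal N (the right-hand side begins with the left-hand side itself).

P → P L P: LEFT RECURSIVE (starts with P)
P → P c L: LEFT RECURSIVE (starts with P)
P → g: starts with g
L → g: starts with g

The grammar has direct left recursion on: P.

Answer: Yes, P is left-recursive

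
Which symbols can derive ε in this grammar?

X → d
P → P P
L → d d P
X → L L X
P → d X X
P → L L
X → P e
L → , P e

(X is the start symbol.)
None

There are no ε-productions, so no non-terminal can derive ε.
No non-terminals are nullable.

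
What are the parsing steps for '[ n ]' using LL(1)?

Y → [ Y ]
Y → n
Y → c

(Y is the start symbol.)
Stack is shown with the top on the left.

Stack    Input    Action
------------------------
Y $      [ n ] $  output Y → [ Y ]
[ Y ] $  [ n ] $  match '['
Y ] $    n ] $    output Y → n
n ] $    n ] $    match 'n'
] $      ] $      match ']'
$        $        accept

The string is accepted.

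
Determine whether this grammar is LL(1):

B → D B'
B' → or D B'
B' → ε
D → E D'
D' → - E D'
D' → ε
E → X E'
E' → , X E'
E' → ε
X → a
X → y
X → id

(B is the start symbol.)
Yes, the grammar is LL(1).

Relevant sets:
  FOLLOW(B') = { $ }
  FOLLOW(D') = { $, 'or' }
  FOLLOW(E') = { $, '-', 'or' }

For B':
  PREDICT(B' → or D B') = { 'or' }
  PREDICT(B' → ε) = { $ }
For D':
  PREDICT(D' → '-' E D') = { '-' }
  PREDICT(D' → ε) = { $, 'or' }
For E':
  PREDICT(E' → ',' X E') = { ',' }
  PREDICT(E' → ε) = { $, '-', 'or' }
For X:
  PREDICT(X → a) = { 'a' }
  PREDICT(X → y) = { 'y' }
  PREDICT(X → id) = { 'id' }
B, D, E have a single production, so nothing to check there.

All predict sets are disjoint. The grammar IS LL(1).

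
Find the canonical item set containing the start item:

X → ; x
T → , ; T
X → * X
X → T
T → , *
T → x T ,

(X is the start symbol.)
First, augment the grammar with X' → X
I₀ = CLOSURE({ [X' → . X] }):
  [X' → . X] has the dot before X: add [X → . ; x], [X → . * X], [X → . T]
  [X → . T] has the dot before T: add [T → . , ; T], [T → . , *], [T → . x T ,]
No further items can be added.

I₀ = { [T → . , *], [T → . , ; T], [T → . x T ,], [X → . * X], [X → . ; x], [X → . T], [X' → . X] }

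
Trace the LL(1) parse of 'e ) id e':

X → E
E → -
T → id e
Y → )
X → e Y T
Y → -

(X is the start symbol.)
LL(1) parsing maintains a stack (initially the start symbol over $) and the input. At each step: if the stack top is a terminal, match it against the current input token; if it is a non-terminal N, replace it with the RHS of M[N, lookahead] (the unique production whose predict set contains the lookahead).

Stack is shown with the top on the left.

Stack    Input       Action
---------------------------
X $      e ) id e $  output X → e Y T
e Y T $  e ) id e $  match 'e'
Y T $    ) id e $    output Y → )
) T $    ) id e $    match ')'
T $      id e $      output T → id e
id e $   id e $      match 'id'
e $      e $         match 'e'
$        $           accept

The string is accepted.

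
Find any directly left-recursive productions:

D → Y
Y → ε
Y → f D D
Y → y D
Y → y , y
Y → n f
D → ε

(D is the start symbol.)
No direct left recursion

Direct left recursion occurs when N → N α for some non-terminal N (the right-hand side begins with the left-hand side itself).

D → Y: starts with Y
Y → ε: starts with ε
Y → f D D: starts with f
Y → y D: starts with y
Y → y , y: starts with y
Y → n f: starts with n
D → ε: starts with ε

No direct left recursion found.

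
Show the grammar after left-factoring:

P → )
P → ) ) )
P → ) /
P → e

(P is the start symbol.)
Left-factoring transforms A → αβ₁ | αβ₂ into A → αA' and A' → β₁ | β₂
(α is the longest common prefix among the alternatives). Repeat until
no nonterminal has two alternatives with a common prefix.

Round 1: P has alternatives sharing prefix ')'. Introduce P': P → ) P'
  Add: P' → ε
  Add: P' → ) )
  Add: P' → /

No remaining common prefixes — done.

Resulting grammar:
P → ) P'
P' → ε
P' → ) )
P' → /
P → e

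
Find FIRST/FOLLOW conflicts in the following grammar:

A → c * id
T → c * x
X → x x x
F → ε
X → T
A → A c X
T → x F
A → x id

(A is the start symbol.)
Nullable non-terminals: F.
F has a nullable alternative but only one production, so nothing to check.

A, T, X have no nullable alternative, so no FIRST/FOLLOW check is needed there.

No FIRST/FOLLOW conflicts found.

Answer: No FIRST/FOLLOW conflicts.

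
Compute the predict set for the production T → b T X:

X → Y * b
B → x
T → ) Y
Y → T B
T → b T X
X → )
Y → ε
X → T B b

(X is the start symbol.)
{ 'b' }

PREDICT(T → b T X) = (FIRST(RHS) \ {ε}) ∪ (FOLLOW(T) if ε ∈ FIRST(RHS), i.e. RHS ⇒* ε)
FIRST(b T X) = { 'b' }
ε ∉ FIRST(b T X), so FOLLOW(T) is not added.
PREDICT(T → b T X) = { 'b' }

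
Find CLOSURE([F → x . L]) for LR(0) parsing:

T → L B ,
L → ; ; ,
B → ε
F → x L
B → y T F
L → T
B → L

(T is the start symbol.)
{ [F → x . L], [L → . ; ; ,], [L → . T], [T → . L B ,] }

Start with: [F → x . L]
  [F → x . L] has the dot before L: add [L → . ; ; ,], [L → . T]
  [L → . T] has the dot before T: add [T → . L B ,]
No further items can be added.

CLOSURE = { [F → x . L], [L → . ; ; ,], [L → . T], [T → . L B ,] }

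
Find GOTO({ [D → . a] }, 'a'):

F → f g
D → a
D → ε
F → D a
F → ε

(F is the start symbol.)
{ [D → a .] }

GOTO(I, 'a') = CLOSURE({ [A → αX.β] : [A → α.Xβ] ∈ I, X = 'a' })

Items with dot before 'a', with the dot advanced:
  [D → . a] → [D → a .]
Closure adds nothing (no advanced item has the dot before a non-terminal).

GOTO = { [D → a .] }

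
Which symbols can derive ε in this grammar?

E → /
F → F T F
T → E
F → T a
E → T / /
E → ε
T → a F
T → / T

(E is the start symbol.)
ε-productions: E → ε
So E is immediately nullable.
T → E: every symbol on the right is nullable, so T is nullable too.
No further non-terminal can be added: every production for the remaining non-terminals contains a terminal or a non-nullable non-terminal.
Nullable = { 'E', 'T' }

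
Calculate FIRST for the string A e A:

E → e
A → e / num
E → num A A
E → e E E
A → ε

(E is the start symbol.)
{ 'e' }

FIRST sets of the non-terminals involved (from the grammar, by fixed-point iteration):
  FIRST(A) = { 'e', ε }

To compute FIRST(A e A), process the symbols left to right:
Symbol A is a non-terminal. Add FIRST(A) \ {ε} = { 'e' }
A is nullable (ε ∈ FIRST(A)), continue to the next symbol.
Symbol e is a terminal. Add 'e' and stop.
FIRST(A e A) = { 'e' }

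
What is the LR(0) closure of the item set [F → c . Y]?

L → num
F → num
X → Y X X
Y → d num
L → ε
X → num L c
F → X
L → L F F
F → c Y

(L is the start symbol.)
To compute CLOSURE, for each item [A → α.Bβ] where B is a non-terminal, add [B → .γ] for all productions B → γ; repeat for the newly added items until nothing changes.

Start with: [F → c . Y]
  [F → c . Y] has the dot before Y: add [Y → . d num]
No further items can be added.

CLOSURE = { [F → c . Y], [Y → . d num] }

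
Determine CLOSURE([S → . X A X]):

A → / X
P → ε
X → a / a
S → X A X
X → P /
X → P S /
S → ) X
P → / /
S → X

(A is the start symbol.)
To compute CLOSURE, for each item [A → α.Bβ] where B is a non-terminal, add [B → .γ] for all productions B → γ; repeat for the newly added items until nothing changes.

Start with: [S → . X A X]
  [S → . X A X] has the dot before X: add [X → . a / a], [X → . P /], [X → . P S /]
  [X → . P /] has the dot before P: add [P → .], [P → . / /]
No further items can be added.

CLOSURE = { [P → . / /], [P → .], [S → . X A X], [X → . P /], [X → . P S /], [X → . a / a] }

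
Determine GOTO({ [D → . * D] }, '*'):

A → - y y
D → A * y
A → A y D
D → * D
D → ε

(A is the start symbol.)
GOTO(I, '*') = CLOSURE({ [A → αX.β] : [A → α.Xβ] ∈ I, X = '*' })

Items with dot before '*', with the dot advanced:
  [D → . * D] → [D → * . D]
Closure of the advanced items:
  [D → * . D] has the dot before D: add [D → . A * y], [D → . * D], [D → .]
  [D → . A * y] has the dot before A: add [A → . - y y], [A → . A y D]

GOTO = { [A → . - y y], [A → . A y D], [D → * . D], [D → . * D], [D → . A * y], [D → .] }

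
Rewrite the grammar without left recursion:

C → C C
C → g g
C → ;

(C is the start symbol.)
C is directly left-recursive. The standard transformation for
  A → A α₁ | ... | A α_m | β₁ | ... | β_n
is
  A  → β₁ A' | ... | β_n A'
  A' → α₁ A' | ... | α_m A' | ε

C → g g becomes C → g g C'
C → ; becomes C → ; C'
C → C C becomes C' → C C'
Add C' → ε

Resulting grammar:
C → g g C'
C → ; C'
C' → C C'
C' → ε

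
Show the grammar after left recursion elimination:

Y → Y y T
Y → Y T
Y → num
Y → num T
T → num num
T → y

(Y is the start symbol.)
Y is directly left-recursive. The standard transformation for
  A → A α₁ | ... | A α_m | β₁ | ... | β_n
is
  A  → β₁ A' | ... | β_n A'
  A' → α₁ A' | ... | α_m A' | ε

Y → num becomes Y → num Y'
Y → num T becomes Y → num T Y'
Y → Y y T becomes Y' → y T Y'
Y → Y T becomes Y' → T Y'
Add Y' → ε

Productions for other non-terminals are unchanged:
  T → num num
  T → y

Resulting grammar:
Y → num Y'
Y → num T Y'
Y' → y T Y'
Y' → T Y'
Y' → ε
T → num num
T → y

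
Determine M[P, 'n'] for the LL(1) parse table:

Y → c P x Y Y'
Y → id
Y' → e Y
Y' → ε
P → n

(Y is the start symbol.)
To find M[P, 'n'], we find productions for P where 'n' is in the predict set (PREDICT(N → α) = (FIRST(α) \ {ε}) ∪ (FOLLOW(N) if α ⇒* ε)).

P → n: PREDICT = { 'n' }
  'n' is in predict set, so this production goes in M[P, 'n']

M[P, 'n'] = P → n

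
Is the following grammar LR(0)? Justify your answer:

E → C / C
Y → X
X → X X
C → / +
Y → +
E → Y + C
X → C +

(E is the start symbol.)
A grammar is LR(0) if no state in the canonical LR(0) collection has:
  - both a shift item (dot before a terminal) and a complete item (shift-reduce conflict), or
  - two or more complete items (reduce-reduce conflict; the accept item [E' → E .] counts as a complete item here).

Augment with E' → E and build the canonical LR(0) collection (I0 = CLOSURE({[E' → . E]}), then GOTO on every symbol after a dot until no new states appear). It has 15 states:
  I0: { [C → . / +], [E → . C / C], [E → . Y + C], [E' → . E], [X → . C +], [X → . X X], [Y → . +], [Y → . X] }  — shift
  I1: { [Y → + .] }  — reduce
  I2: { [C → / . +] }  — shift
  I3: { [E → C . / C], [X → C . +] }  — shift
  I4: { [E' → E .] }  — accept
  I5: { [C → . / +], [X → . C +], [X → . X X], [X → X . X], [Y → X .] }  — shift, reduce
  I6: { [E → Y . + C] }  — shift
  I7: { [C → . / +], [E → Y + . C] }  — shift
  I8: { [E → Y + C .] }  — reduce
  I9: { [X → C . +] }  — shift
  I10: { [C → . / +], [X → . C +], [X → . X X], [X → X . X], [X → X X .] }  — shift, reduce
  I11: { [X → C + .] }  — reduce
  I12: { [C → . / +], [E → C / . C] }  — shift
  I13: { [E → C / C .] }  — reduce
  I14: { [C → / + .] }  — reduce

Conflict in state I5:
  Shift-reduce conflict between [Y → X .] and [C → . / +]
So the grammar is NOT LR(0).

Answer: No. Shift-reduce conflict between [Y → X .] and [C → . / +]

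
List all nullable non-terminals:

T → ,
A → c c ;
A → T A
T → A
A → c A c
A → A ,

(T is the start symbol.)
None

There are no ε-productions, so no non-terminal can derive ε.
No non-terminals are nullable.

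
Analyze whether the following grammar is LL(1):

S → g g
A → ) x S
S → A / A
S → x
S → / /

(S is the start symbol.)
A grammar is LL(1) if for each non-terminal N with multiple productions, the predict sets of those productions are pairwise disjoint, where PREDICT(N → α) = (FIRST(α) \ {ε}) ∪ (FOLLOW(N) if α ⇒* ε).

Relevant sets:
  FIRST(A) = { ')' }

For S:
  PREDICT(S → g g) = { 'g' }
  PREDICT(S → A '/' A) = { ')' }
  PREDICT(S → x) = { 'x' }
  PREDICT(S → '/' '/') = { '/' }
A has a single production, so nothing to check there.

All predict sets are disjoint. The grammar IS LL(1).

Answer: Yes, the grammar is LL(1).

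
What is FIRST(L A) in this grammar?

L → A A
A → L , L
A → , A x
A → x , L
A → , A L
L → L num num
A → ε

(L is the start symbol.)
FIRST sets of the non-terminals involved (from the grammar, by fixed-point iteration):
  FIRST(L) = { ',', 'num', 'x', ε }
  FIRST(A) = { ',', 'num', 'x', ε }

To compute FIRST(L A), process the symbols left to right:
Symbol L is a non-terminal. Add FIRST(L) \ {ε} = { ',', 'num', 'x' }
L is nullable (ε ∈ FIRST(L)), continue to the next symbol.
Symbol A is a non-terminal. Add FIRST(A) \ {ε} = { ',', 'num', 'x' }
A is nullable (ε ∈ FIRST(A)), continue to the next symbol.
All symbols are nullable, so ε is in the result.
FIRST(L A) = { ',', 'num', 'x', ε }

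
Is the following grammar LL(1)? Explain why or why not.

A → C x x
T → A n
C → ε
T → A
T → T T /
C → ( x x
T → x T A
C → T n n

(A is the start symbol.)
A grammar is LL(1) if for each non-terminal N with multiple productions, the predict sets of those productions are pairwise disjoint, where PREDICT(N → α) = (FIRST(α) \ {ε}) ∪ (FOLLOW(N) if α ⇒* ε).

Relevant sets:
  FIRST(A) = { '(', 'x' }
  FIRST(T) = { '(', 'x' }
  FOLLOW(C) = { 'x' }

For T:
  PREDICT(T → A n) = { '(', 'x' }
  PREDICT(T → A) = { '(', 'x' }
  PREDICT(T → T T '/') = { '(', 'x' }
  PREDICT(T → x T A) = { 'x' }
For C:
  PREDICT(C → ε) = { 'x' }
  PREDICT(C → '(' x x) = { '(' }
  PREDICT(C → T n n) = { '(', 'x' }
A has a single production, so nothing to check there.

Conflict found: Predict set conflict for T: { '(', 'x' }
The grammar is NOT LL(1).

Answer: No. Predict set conflict for T: { '(', 'x' }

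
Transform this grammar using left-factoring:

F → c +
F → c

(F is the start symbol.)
F → c F'
F' → +
F' → ε

Left-factoring transforms A → αβ₁ | αβ₂ into A → αA' and A' → β₁ | β₂
(α is the longest common prefix among the alternatives). Repeat until
no nonterminal has two alternatives with a common prefix.

Round 1: F has alternatives sharing prefix 'c'. Introduce F': F → c F'
  Add: F' → +
  Add: F' → ε

No remaining common prefixes — done.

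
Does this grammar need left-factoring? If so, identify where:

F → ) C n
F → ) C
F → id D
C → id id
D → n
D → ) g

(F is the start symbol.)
Yes, F has productions with common prefix ') C'

Left-factoring is needed when two productions for the same non-terminal
share a common prefix on the right-hand side.

Productions for F:
  F → ) C n
  F → ) C
  F → id D
Productions for D:
  D → n
  D → ) g

Found common prefix ') C' in productions for F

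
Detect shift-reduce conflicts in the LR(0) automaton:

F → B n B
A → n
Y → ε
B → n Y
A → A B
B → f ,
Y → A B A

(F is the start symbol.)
A shift-reduce conflict occurs when an LR(0) state has both:
  - a complete (reduce) item [A → α .] (dot at the end), and
  - a shift item [B → β . c γ] (dot before a terminal).

Augment with F' → F and build the canonical LR(0) collection (I0 = CLOSURE({[F' → . F]}), then GOTO on every symbol after a dot until no new states appear). It has 14 states:
  I0: { [B → . f ,], [B → . n Y], [F → . B n B], [F' → . F] }  — shift
  I1: { [F → B . n B] }  — shift
  I2: { [F' → F .] }  — accept
  I3: { [B → f . ,] }  — shift
  I4: { [A → . A B], [A → . n], [B → n . Y], [Y → . A B A], [Y → .] }  — shift, reduce
  I5: { [A → A . B], [B → . f ,], [B → . n Y], [Y → A . B A] }  — shift
  I6: { [B → n Y .] }  — reduce
  I7: { [A → n .] }  — reduce
  I8: { [A → . A B], [A → . n], [A → A B .], [Y → A B . A] }  — shift, reduce
  I9: { [A → A . B], [B → . f ,], [B → . n Y], [Y → A B A .] }  — shift, reduce
  I10: { [A → A B .] }  — reduce
  I11: { [B → f , .] }  — reduce
  I12: { [B → . f ,], [B → . n Y], [F → B n . B] }  — shift
  I13: { [F → B n B .] }  — reduce

I4 contains reduce item [Y → .] and shift item [A → . n] — shift-reduce conflict.
I8 contains reduce item [A → A B .] and shift item [A → . n] — shift-reduce conflict.
I9 contains reduce item [Y → A B A .] and shift items [B → . f ,], [B → . n Y] — shift-reduce conflict.

Answer: Yes — I4: [Y → .] vs [A → . n]; I8: [A → A B .] vs [A → . n]; I9: [Y → A B A .] vs [B → . f ,]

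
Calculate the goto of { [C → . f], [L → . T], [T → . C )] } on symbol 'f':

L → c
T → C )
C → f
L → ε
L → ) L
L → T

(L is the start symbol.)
{ [C → f .] }

GOTO(I, 'f') = CLOSURE({ [A → αX.β] : [A → α.Xβ] ∈ I, X = 'f' })

Items with dot before 'f', with the dot advanced:
  [C → . f] → [C → f .]
Closure adds nothing (no advanced item has the dot before a non-terminal).

GOTO = { [C → f .] }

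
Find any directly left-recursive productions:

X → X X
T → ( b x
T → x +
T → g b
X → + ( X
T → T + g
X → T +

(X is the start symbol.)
Direct left recursion occurs when N → N α for some non-terminal N (the right-hand side begins with the left-hand side itself).

X → X X: LEFT RECURSIVE (starts with X)
T → ( b x: starts with '('
T → x +: starts with x
T → g b: starts with g
X → + ( X: starts with '+'
T → T + g: LEFT RECURSIVE (starts with T)
X → T +: starts with T

The grammar has direct left recursion on: X, T.

Answer: Yes, X, T are left-recursive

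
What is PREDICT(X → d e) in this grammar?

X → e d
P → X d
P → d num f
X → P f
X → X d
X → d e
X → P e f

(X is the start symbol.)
PREDICT(X → d e) = (FIRST(RHS) \ {ε}) ∪ (FOLLOW(X) if ε ∈ FIRST(RHS), i.e. RHS ⇒* ε)
FIRST(d e) = { 'd' }
ε ∉ FIRST(d e), so FOLLOW(X) is not added.
PREDICT(X → d e) = { 'd' }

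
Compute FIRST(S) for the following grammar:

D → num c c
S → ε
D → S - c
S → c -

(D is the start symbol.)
{ 'c', ε }

From S → ε:
  - ε-production, so ε ∈ FIRST(S)
From S → c -:
  - c is a terminal: add 'c' and stop

Collecting: FIRST(S) = { 'c', ε }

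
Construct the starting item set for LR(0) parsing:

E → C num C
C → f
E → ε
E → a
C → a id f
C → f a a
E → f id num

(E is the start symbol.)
{ [C → . a id f], [C → . f a a], [C → . f], [E → . C num C], [E → . a], [E → . f id num], [E → .], [E' → . E] }

First, augment the grammar with E' → E
I₀ = CLOSURE({ [E' → . E] }):
  [E' → . E] has the dot before E: add [E → . C num C], [E → .], [E → . a], [E → . f id num]
  [E → . C num C] has the dot before C: add [C → . f], [C → . a id f], [C → . f a a]
No further items can be added.

I₀ = { [C → . a id f], [C → . f a a], [C → . f], [E → . C num C], [E → . a], [E → . f id num], [E → .], [E' → . E] }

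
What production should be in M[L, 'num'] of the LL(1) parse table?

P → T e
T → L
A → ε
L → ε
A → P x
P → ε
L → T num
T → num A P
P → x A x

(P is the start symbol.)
L → ε, L → T num

To find M[L, 'num'], we find productions for L where 'num' is in the predict set (PREDICT(N → α) = (FIRST(α) \ {ε}) ∪ (FOLLOW(N) if α ⇒* ε)).

Relevant sets:
  FIRST(T) = { 'num', ε }
  FOLLOW(L) = { 'e', 'num' }

L → ε: PREDICT = { 'e', 'num' }
  'num' is in predict set, so this production goes in M[L, 'num']
L → T num: PREDICT = { 'num' }
  'num' is in predict set, so this production goes in M[L, 'num']

M[L, 'num'] = L → ε, L → T num  (a multiply-defined cell — the grammar is not LL(1))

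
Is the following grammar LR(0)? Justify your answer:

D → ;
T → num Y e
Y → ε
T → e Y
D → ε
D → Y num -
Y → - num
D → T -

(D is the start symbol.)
A grammar is LR(0) if no state in the canonical LR(0) collection has:
  - both a shift item (dot before a terminal) and a complete item (shift-reduce conflict), or
  - two or more complete items (reduce-reduce conflict; the accept item [D' → D .] counts as a complete item here).

Augment with D' → D and build the canonical LR(0) collection (I0 = CLOSURE({[D' → . D]}), then GOTO on every symbol after a dot until no new states appear). It has 15 states:
  I0: { [D → . ;], [D → . T -], [D → . Y num -], [D → .], [D' → . D], [T → . e Y], [T → . num Y e], [Y → . - num], [Y → .] }  — shift, 2 reduces
  I1: { [Y → - . num] }  — shift
  I2: { [D → ; .] }  — reduce
  I3: { [D' → D .] }  — accept
  I4: { [D → T . -] }  — shift
  I5: { [D → Y . num -] }  — shift
  I6: { [T → e . Y], [Y → . - num], [Y → .] }  — shift, reduce
  I7: { [T → num . Y e], [Y → . - num], [Y → .] }  — shift, reduce
  I8: { [T → num Y . e] }  — shift
  I9: { [T → num Y e .] }  — reduce
  I10: { [T → e Y .] }  — reduce
  I11: { [D → Y num . -] }  — shift
  I12: { [D → Y num - .] }  — reduce
  I13: { [D → T - .] }  — reduce
  I14: { [Y → - num .] }  — reduce

Conflict in state I0:
  Shift-reduce conflict between [D → .] and [D → . ;]
So the grammar is NOT LR(0).

Answer: No. Shift-reduce conflict between [D → .] and [D → . ;]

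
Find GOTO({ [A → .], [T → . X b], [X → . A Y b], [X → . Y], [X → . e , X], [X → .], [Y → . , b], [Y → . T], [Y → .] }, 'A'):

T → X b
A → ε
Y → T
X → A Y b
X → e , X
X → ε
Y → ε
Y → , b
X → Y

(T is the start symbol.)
GOTO(I, 'A') = CLOSURE({ [A → αX.β] : [A → α.Xβ] ∈ I, X = 'A' })

Items with dot before 'A', with the dot advanced:
  [X → . A Y b] → [X → A . Y b]
Closure of the advanced items:
  [X → A . Y b] has the dot before Y: add [Y → . T], [Y → .], [Y → . , b]
  [Y → . T] has the dot before T: add [T → . X b]
  [T → . X b] has the dot before X: add [X → . A Y b], [X → . e , X], [X → .], [X → . Y]
  [X → . A Y b] has the dot before A: add [A → .]

GOTO = { [A → .], [T → . X b], [X → . A Y b], [X → . Y], [X → . e , X], [X → .], [X → A . Y b], [Y → . , b], [Y → . T], [Y → .] }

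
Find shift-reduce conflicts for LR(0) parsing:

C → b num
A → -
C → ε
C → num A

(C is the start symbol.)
Augment with C' → C and build the canonical LR(0) collection (I0 = CLOSURE({[C' → . C]}), then GOTO on every symbol after a dot until no new states appear). It has 7 states:
  I0: { [C → . b num], [C → . num A], [C → .], [C' → . C] }  — shift, reduce
  I1: { [C' → C .] }  — accept
  I2: { [C → b . num] }  — shift
  I3: { [A → . -], [C → num . A] }  — shift
  I4: { [A → - .] }  — reduce
  I5: { [C → num A .] }  — reduce
  I6: { [C → b num .] }  — reduce

I0 contains reduce item [C → .] and shift items [C → . b num], [C → . num A] — shift-reduce conflict.

Answer: Yes — I0: [C → .] vs [C → . b num]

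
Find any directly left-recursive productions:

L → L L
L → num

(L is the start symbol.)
Direct left recursion occurs when N → N α for some non-terminal N (the right-hand side begins with the left-hand side itself).

L → L L: LEFT RECURSIVE (starts with L)
L → num: starts with num

The grammar has direct left recursion on: L.

Answer: Yes, L is left-recursive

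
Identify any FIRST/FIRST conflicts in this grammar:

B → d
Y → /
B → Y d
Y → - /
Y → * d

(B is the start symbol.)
A FIRST/FIRST conflict occurs when two productions N → α and N → β for the same non-terminal have FIRST(α) ∩ FIRST(β) ≠ ∅ (with ε ∈ FIRST of a nullable right-hand side, so two nullable alternatives also conflict).

FIRST sets of the non-terminals at (or reachable through a nullable prefix from) the front of some alternative:
  FIRST(Y) = { '*', '-', '/' }

Productions for B:
  B → d: FIRST = { 'd' }
  B → Y d: FIRST = { '*', '-', '/' }
Productions for Y:
  Y → /: FIRST = { '/' }
  Y → - /: FIRST = { '-' }
  Y → * d: FIRST = { '*' }

All alternatives of each non-terminal have pairwise disjoint FIRST sets.

Answer: No FIRST/FIRST conflicts.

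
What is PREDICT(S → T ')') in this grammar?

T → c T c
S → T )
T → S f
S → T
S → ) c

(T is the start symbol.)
{ ')', 'c' }

PREDICT(S → T ')') = (FIRST(RHS) \ {ε}) ∪ (FOLLOW(S) if ε ∈ FIRST(RHS), i.e. RHS ⇒* ε)
FIRST(T) = { ')', 'c' }
FIRST(T ')') = { ')', 'c' }
ε ∉ FIRST(T ')'), so FOLLOW(S) is not added.
PREDICT(S → T ')') = { ')', 'c' }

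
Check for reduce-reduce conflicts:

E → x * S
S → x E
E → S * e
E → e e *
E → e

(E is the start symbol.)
A reduce-reduce conflict occurs when an LR(0) state has two complete items [A → α .] and [B → β .] — both call for a reduction, and with no lookahead the parser cannot choose between them.

Augment with E' → E and build the canonical LR(0) collection (I0 = CLOSURE({[E' → . E]}), then GOTO on every symbol after a dot until no new states appear). It has 13 states:
  I0: { [E → . S * e], [E → . e e *], [E → . e], [E → . x * S], [E' → . E], [S → . x E] }  — shift
  I1: { [E' → E .] }  — accept
  I2: { [E → S . * e] }  — shift
  I3: { [E → e . e *], [E → e .] }  — shift, reduce
  I4: { [E → . S * e], [E → . e e *], [E → . e], [E → . x * S], [E → x . * S], [S → . x E], [S → x . E] }  — shift
  I5: { [E → x * . S], [S → . x E] }  — shift
  I6: { [S → x E .] }  — reduce
  I7: { [E → x * S .] }  — reduce
  I8: { [E → . S * e], [E → . e e *], [E → . e], [E → . x * S], [S → . x E], [S → x . E] }  — shift
  I9: { [E → e e . *] }  — shift
  I10: { [E → e e * .] }  — reduce
  I11: { [E → S * . e] }  — shift
  I12: { [E → S * e .] }  — reduce

No state contains more than one complete item.

Answer: No reduce-reduce conflicts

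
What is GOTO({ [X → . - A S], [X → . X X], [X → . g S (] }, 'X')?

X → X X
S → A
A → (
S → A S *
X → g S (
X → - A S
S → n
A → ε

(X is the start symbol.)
{ [X → . - A S], [X → . X X], [X → . g S (], [X → X . X] }

GOTO(I, 'X') = CLOSURE({ [A → αX.β] : [A → α.Xβ] ∈ I, X = 'X' })

Items with dot before 'X', with the dot advanced:
  [X → . X X] → [X → X . X]
Closure of the advanced items:
  [X → X . X] has the dot before X: add [X → . X X], [X → . g S (], [X → . - A S]

GOTO = { [X → . - A S], [X → . X X], [X → . g S (], [X → X . X] }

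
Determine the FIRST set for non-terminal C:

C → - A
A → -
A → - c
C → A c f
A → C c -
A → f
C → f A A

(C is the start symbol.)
To compute FIRST(C), examine every production with C on the left-hand side, reading each right-hand side left to right until a non-nullable symbol is reached.

FIRST sets of the other non-terminals involved (by the same procedure, iterated to a fixed point):
  FIRST(A) = { '-', 'f' }

From C → - A:
  - '-' is a terminal: add '-' and stop
From C → A c f:
  - A is a non-terminal: add FIRST(A) \ {ε} = { '-', 'f' }
    A is not nullable, so stop
From C → f A A:
  - f is a terminal: add 'f' and stop

Collecting: FIRST(C) = { '-', 'f' }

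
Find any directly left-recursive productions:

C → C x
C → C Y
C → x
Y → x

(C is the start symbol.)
C → C x: LEFT RECURSIVE (starts with C)
C → C Y: LEFT RECURSIVE (starts with C)
C → x: starts with x
Y → x: starts with x

The grammar has direct left recursion on: C.

Answer: Yes, C is left-recursive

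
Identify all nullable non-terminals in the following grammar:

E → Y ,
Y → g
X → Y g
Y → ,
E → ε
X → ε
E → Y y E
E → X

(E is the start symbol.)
ε-productions: E → ε, X → ε
So E, X are immediately nullable.
No further non-terminal can be added: every production for the remaining non-terminals contains a terminal or a non-nullable non-terminal.
Nullable = { 'E', 'X' }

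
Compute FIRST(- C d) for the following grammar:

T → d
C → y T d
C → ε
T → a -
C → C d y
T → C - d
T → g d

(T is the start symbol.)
{ '-' }

To compute FIRST(- C d), process the symbols left to right:
Symbol - is a terminal. Add '-' and stop.
FIRST(- C d) = { '-' }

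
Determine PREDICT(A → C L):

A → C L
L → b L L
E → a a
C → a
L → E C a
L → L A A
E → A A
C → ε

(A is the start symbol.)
{ 'a', 'b' }

PREDICT(A → C L) = (FIRST(RHS) \ {ε}) ∪ (FOLLOW(A) if ε ∈ FIRST(RHS), i.e. RHS ⇒* ε)
FIRST(C) = { 'a', ε }
FIRST(L) = { 'a', 'b' }
FIRST(C L) = { 'a', 'b' }
ε ∉ FIRST(C L), so FOLLOW(A) is not added.
PREDICT(A → C L) = { 'a', 'b' }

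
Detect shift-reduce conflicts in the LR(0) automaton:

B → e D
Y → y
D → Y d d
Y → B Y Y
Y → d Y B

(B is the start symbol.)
No shift-reduce conflicts

A shift-reduce conflict occurs when an LR(0) state has both:
  - a complete (reduce) item [A → α .] (dot at the end), and
  - a shift item [B → β . c γ] (dot before a terminal).

Augment with B' → B and build the canonical LR(0) collection (I0 = CLOSURE({[B' → . B]}), then GOTO on every symbol after a dot until no new states appear). It has 14 states:
  I0: { [B → . e D], [B' → . B] }  — shift
  I1: { [B' → B .] }  — accept
  I2: { [B → . e D], [B → e . D], [D → . Y d d], [Y → . B Y Y], [Y → . d Y B], [Y → . y] }  — shift
  I3: { [B → . e D], [Y → . B Y Y], [Y → . d Y B], [Y → . y], [Y → B . Y Y] }  — shift
  I4: { [B → e D .] }  — reduce
  I5: { [D → Y . d d] }  — shift
  I6: { [B → . e D], [Y → . B Y Y], [Y → . d Y B], [Y → . y], [Y → d . Y B] }  — shift
  I7: { [Y → y .] }  — reduce
  I8: { [B → . e D], [Y → d Y . B] }  — shift
  I9: { [Y → d Y B .] }  — reduce
  I10: { [D → Y d . d] }  — shift
  I11: { [D → Y d d .] }  — reduce
  I12: { [B → . e D], [Y → . B Y Y], [Y → . d Y B], [Y → . y], [Y → B Y . Y] }  — shift
  I13: { [Y → B Y Y .] }  — reduce

No state contains both a complete item and a shift item.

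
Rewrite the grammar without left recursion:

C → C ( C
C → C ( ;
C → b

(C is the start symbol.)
C is directly left-recursive. The standard transformation for
  A → A α₁ | ... | A α_m | β₁ | ... | β_n
is
  A  → β₁ A' | ... | β_n A'
  A' → α₁ A' | ... | α_m A' | ε

C → b becomes C → b C'
C → C ( C becomes C' → ( C C'
C → C ( ; becomes C' → ( ; C'
Add C' → ε

Resulting grammar:
C → b C'
C' → ( C C'
C' → ( ; C'
C' → ε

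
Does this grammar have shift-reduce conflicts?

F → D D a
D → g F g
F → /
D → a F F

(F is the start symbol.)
A shift-reduce conflict occurs when an LR(0) state has both:
  - a complete (reduce) item [A → α .] (dot at the end), and
  - a shift item [B → β . c γ] (dot before a terminal).

Augment with F' → F and build the canonical LR(0) collection (I0 = CLOSURE({[F' → . F]}), then GOTO on every symbol after a dot until no new states appear). It has 12 states:
  I0: { [D → . a F F], [D → . g F g], [F → . /], [F → . D D a], [F' → . F] }  — shift
  I1: { [F → / .] }  — reduce
  I2: { [D → . a F F], [D → . g F g], [F → D . D a] }  — shift
  I3: { [F' → F .] }  — accept
  I4: { [D → . a F F], [D → . g F g], [D → a . F F], [F → . /], [F → . D D a] }  — shift
  I5: { [D → . a F F], [D → . g F g], [D → g . F g], [F → . /], [F → . D D a] }  — shift
  I6: { [D → g F . g] }  — shift
  I7: { [D → g F g .] }  — reduce
  I8: { [D → . a F F], [D → . g F g], [D → a F . F], [F → . /], [F → . D D a] }  — shift
  I9: { [D → a F F .] }  — reduce
  I10: { [F → D D . a] }  — shift
  I11: { [F → D D a .] }  — reduce

No state contains both a complete item and a shift item.

Answer: No shift-reduce conflicts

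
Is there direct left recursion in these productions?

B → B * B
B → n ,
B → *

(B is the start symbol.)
Yes, B is left-recursive

B → B * B: LEFT RECURSIVE (starts with B)
B → n ,: starts with n
B → *: starts with '*'

The grammar has direct left recursion on: B.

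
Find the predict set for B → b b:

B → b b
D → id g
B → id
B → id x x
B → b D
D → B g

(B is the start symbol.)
PREDICT(B → b b) = (FIRST(RHS) \ {ε}) ∪ (FOLLOW(B) if ε ∈ FIRST(RHS), i.e. RHS ⇒* ε)
FIRST(b b) = { 'b' }
ε ∉ FIRST(b b), so FOLLOW(B) is not added.
PREDICT(B → b b) = { 'b' }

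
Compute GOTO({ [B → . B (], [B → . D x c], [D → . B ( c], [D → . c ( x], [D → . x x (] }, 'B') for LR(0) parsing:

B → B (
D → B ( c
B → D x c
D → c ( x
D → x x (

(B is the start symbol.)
GOTO(I, 'B') = CLOSURE({ [A → αX.β] : [A → α.Xβ] ∈ I, X = 'B' })

Items with dot before 'B', with the dot advanced:
  [B → . B (] → [B → B . (]
  [D → . B ( c] → [D → B . ( c]
Closure adds nothing (no advanced item has the dot before a non-terminal).

GOTO = { [B → B . (], [D → B . ( c] }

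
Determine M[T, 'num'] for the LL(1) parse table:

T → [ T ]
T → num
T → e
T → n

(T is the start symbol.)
T → num

To find M[T, 'num'], we find productions for T where 'num' is in the predict set (PREDICT(N → α) = (FIRST(α) \ {ε}) ∪ (FOLLOW(N) if α ⇒* ε)).

T → [ T ]: PREDICT = { '[' }
T → num: PREDICT = { 'num' }
  'num' is in predict set, so this production goes in M[T, 'num']
T → e: PREDICT = { 'e' }
T → n: PREDICT = { 'n' }

M[T, 'num'] = T → num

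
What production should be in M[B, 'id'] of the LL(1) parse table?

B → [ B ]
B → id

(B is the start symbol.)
To find M[B, 'id'], we find productions for B where 'id' is in the predict set (PREDICT(N → α) = (FIRST(α) \ {ε}) ∪ (FOLLOW(N) if α ⇒* ε)).

B → [ B ]: PREDICT = { '[' }
B → id: PREDICT = { 'id' }
  'id' is in predict set, so this production goes in M[B, 'id']

M[B, 'id'] = B → id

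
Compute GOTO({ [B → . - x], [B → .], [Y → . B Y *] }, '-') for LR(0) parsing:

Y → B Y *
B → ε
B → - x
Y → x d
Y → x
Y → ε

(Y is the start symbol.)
GOTO(I, '-') = CLOSURE({ [A → αX.β] : [A → α.Xβ] ∈ I, X = '-' })

Items with dot before '-', with the dot advanced:
  [B → . - x] → [B → - . x]
Closure adds nothing (no advanced item has the dot before a non-terminal).

GOTO = { [B → - . x] }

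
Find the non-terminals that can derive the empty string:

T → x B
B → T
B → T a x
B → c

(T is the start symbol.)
None

There are no ε-productions, so no non-terminal can derive ε.
No non-terminals are nullable.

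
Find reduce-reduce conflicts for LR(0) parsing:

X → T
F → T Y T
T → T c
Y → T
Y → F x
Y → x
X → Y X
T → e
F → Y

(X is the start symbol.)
Augment with X' → X and build the canonical LR(0) collection (I0 = CLOSURE({[X' → . X]}), then GOTO on every symbol after a dot until no new states appear). It has 13 states:
  I0: { [F → . T Y T], [F → . Y], [T → . T c], [T → . e], [X → . T], [X → . Y X], [X' → . X], [Y → . F x], [Y → . T], [Y → . x] }  — shift
  I1: { [Y → F . x] }  — shift
  I2: { [F → . T Y T], [F → . Y], [F → T . Y T], [T → . T c], [T → . e], [T → T . c], [X → T .], [Y → . F x], [Y → . T], [Y → . x], [Y → T .] }  — shift, 2 reduces
  I3: { [X' → X .] }  — accept
  I4: { [F → . T Y T], [F → . Y], [F → Y .], [T → . T c], [T → . e], [X → . T], [X → . Y X], [X → Y . X], [Y → . F x], [Y → . T], [Y → . x] }  — shift, reduce
  I5: { [T → e .] }  — reduce
  I6: { [Y → x .] }  — reduce
  I7: { [X → Y X .] }  — reduce
  I8: { [F → . T Y T], [F → . Y], [F → T . Y T], [T → . T c], [T → . e], [T → T . c], [Y → . F x], [Y → . T], [Y → . x], [Y → T .] }  — shift, reduce
  I9: { [F → T Y . T], [F → Y .], [T → . T c], [T → . e] }  — shift, reduce
  I10: { [T → T c .] }  — reduce
  I11: { [F → T Y T .], [T → T . c] }  — shift, reduce
  I12: { [Y → F x .] }  — reduce

I2 contains complete items [X → T .], [Y → T .] — reduce-reduce conflict.

Answer: Yes — I2: [X → T .] vs [Y → T .]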